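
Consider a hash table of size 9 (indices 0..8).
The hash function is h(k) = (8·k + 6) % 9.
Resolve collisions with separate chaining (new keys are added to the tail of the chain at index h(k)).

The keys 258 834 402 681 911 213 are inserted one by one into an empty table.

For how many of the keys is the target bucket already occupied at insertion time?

258 -> bucket 0
834 -> bucket 0 (collision)
402 -> bucket 0 (collision)
681 -> bucket 0 (collision)
911 -> bucket 4
213 -> bucket 0 (collision)
Final buckets:
0: 258 -> 834 -> 402 -> 681 -> 213
1: -
2: -
3: -
4: 911
5: -
6: -
7: -
8: -

4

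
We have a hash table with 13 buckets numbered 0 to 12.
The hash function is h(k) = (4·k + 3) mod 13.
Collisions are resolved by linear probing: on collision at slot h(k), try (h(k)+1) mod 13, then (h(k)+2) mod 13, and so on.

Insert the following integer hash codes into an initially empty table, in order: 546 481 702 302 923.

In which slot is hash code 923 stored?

6

546 hashes to 3; slot 3 is free => place at 3.
481 hashes to 3; 3 taken => place at 4.
702 hashes to 3; 3,4 taken => place at 5.
302 hashes to 2; slot 2 is free => place at 2.
923 hashes to 3; 3,4,5 taken => place at 6.
Table: [_, _, 302, 546, 481, 702, 923, _, _, _, _, _, _]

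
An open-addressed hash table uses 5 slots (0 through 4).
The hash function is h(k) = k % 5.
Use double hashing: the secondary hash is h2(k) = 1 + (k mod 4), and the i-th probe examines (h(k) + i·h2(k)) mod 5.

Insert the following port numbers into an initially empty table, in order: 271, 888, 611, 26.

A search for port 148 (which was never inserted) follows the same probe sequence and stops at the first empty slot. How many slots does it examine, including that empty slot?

5

271 hashes to 1; slot 1 is free -> place at 1.
888 hashes to 3; slot 3 is free -> place at 3.
611 hashes to 1, h2=4; 1 taken -> place at 0.
26 hashes to 1, h2=3; 1 taken -> place at 4.
Table: [611, 271, ∅, 888, 26]
Lookup 148: h=3, h2=1, probe 3,4,0,1,2 → slot 2 empty, not found.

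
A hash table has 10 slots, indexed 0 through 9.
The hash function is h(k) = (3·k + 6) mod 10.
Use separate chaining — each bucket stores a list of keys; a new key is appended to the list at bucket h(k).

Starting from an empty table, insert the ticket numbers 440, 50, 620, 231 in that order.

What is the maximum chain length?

Insert 440: h=6, bucket 6 empty → new chain.
Insert 50: h=6, bucket 6 nonempty → append to chain.
Insert 620: h=6, bucket 6 nonempty → append to chain.
Insert 231: h=9, bucket 9 empty → new chain.
Final buckets:
0: .
1: .
2: .
3: .
4: .
5: .
6: 440 -> 50 -> 620
7: .
8: .
9: 231

3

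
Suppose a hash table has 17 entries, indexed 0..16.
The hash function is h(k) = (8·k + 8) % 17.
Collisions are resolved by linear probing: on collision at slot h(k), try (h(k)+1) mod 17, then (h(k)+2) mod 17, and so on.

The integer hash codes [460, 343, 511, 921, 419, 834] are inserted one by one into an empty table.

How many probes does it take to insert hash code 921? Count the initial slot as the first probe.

460: h=16 → slot 16
343: h=15 → slot 15
511: h=16, probe 16,0 → slot 0
921: h=15, probe 15,16,0,1 → slot 1
419: h=11 → slot 11
834: h=16, probe 16,0,1,2 → slot 2
Table: [511, 921, 834, _, _, _, _, _, _, _, _, 419, _, _, _, 343, 460]

4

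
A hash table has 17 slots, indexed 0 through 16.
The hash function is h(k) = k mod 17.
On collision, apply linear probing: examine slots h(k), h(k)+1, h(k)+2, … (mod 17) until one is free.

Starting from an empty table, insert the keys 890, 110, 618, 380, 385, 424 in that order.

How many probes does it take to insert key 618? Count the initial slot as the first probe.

Insert 890: h=6, slot 6 empty → index 6.
Insert 110: h=8, slot 8 empty → index 8.
Insert 618: h=6, slot 6 occupied → index 7.
Insert 380: h=6, slots 6,7,8 occupied → index 9.
Insert 385: h=11, slot 11 empty → index 11.
Insert 424: h=16, slot 16 empty → index 16.
Table: [∅, ∅, ∅, ∅, ∅, ∅, 890, 618, 110, 380, ∅, 385, ∅, ∅, ∅, ∅, 424]

2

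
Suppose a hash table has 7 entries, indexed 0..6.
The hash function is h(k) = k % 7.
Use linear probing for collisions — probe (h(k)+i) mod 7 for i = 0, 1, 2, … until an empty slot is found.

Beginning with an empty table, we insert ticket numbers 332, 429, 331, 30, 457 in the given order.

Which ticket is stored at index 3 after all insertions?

332: h=3 → slot 3
429: h=2 → slot 2
331: h=2, probe 2,3,4 → slot 4
30: h=2, probe 2,3,4,5 → slot 5
457: h=2, probe 2,3,4,5,6 → slot 6
Table: [_, _, 429, 332, 331, 30, 457]

332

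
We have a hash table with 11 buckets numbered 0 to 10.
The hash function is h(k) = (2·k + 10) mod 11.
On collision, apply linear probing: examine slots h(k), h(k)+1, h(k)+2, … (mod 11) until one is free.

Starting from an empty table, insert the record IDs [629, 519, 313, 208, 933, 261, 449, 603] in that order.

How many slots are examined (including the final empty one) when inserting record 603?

5

Insert 629: h=3, slot 3 empty => index 3.
Insert 519: h=3, slot 3 occupied => index 4.
Insert 313: h=9, slot 9 empty => index 9.
Insert 208: h=8, slot 8 empty => index 8.
Insert 933: h=6, slot 6 empty => index 6.
Insert 261: h=4, slot 4 occupied => index 5.
Insert 449: h=6, slot 6 occupied => index 7.
Insert 603: h=6, slots 6,7,8,9 occupied => index 10.
Table: [., ., ., 629, 519, 261, 933, 449, 208, 313, 603]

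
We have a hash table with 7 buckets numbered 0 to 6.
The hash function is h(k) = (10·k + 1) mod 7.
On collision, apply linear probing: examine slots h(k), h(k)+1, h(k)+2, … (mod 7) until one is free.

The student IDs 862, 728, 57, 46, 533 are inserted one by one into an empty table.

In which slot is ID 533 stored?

0

862 hashes to 4; slot 4 is free -> place at 4.
728 hashes to 1; slot 1 is free -> place at 1.
57 hashes to 4; 4 taken -> place at 5.
46 hashes to 6; slot 6 is free -> place at 6.
533 hashes to 4; 4,5,6 taken -> place at 0.
Table: [533, 728, _, _, 862, 57, 46]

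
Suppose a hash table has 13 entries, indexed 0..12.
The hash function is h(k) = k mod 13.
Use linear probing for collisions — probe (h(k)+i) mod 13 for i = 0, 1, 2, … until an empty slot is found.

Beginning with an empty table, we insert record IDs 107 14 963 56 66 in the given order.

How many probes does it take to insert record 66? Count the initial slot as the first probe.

5

Insert 107: h=3, slot 3 empty => index 3.
Insert 14: h=1, slot 1 empty => index 1.
Insert 963: h=1, slot 1 occupied => index 2.
Insert 56: h=4, slot 4 empty => index 4.
Insert 66: h=1, slots 1,2,3,4 occupied => index 5.
Table: [-, 14, 963, 107, 56, 66, -, -, -, -, -, -, -]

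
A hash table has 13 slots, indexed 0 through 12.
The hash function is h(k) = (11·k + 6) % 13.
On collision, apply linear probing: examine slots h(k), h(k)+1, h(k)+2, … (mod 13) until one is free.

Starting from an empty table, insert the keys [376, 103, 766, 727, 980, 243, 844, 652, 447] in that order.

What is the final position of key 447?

376 hashes to 8; slot 8 is free → place at 8.
103 hashes to 8; 8 taken → place at 9.
766 hashes to 8; 8,9 taken → place at 10.
727 hashes to 8; 8,9,10 taken → place at 11.
980 hashes to 9; 9,10,11 taken → place at 12.
243 hashes to 1; slot 1 is free → place at 1.
844 hashes to 8; 8,9,10,11,12 taken → place at 0.
652 hashes to 2; slot 2 is free → place at 2.
447 hashes to 9; 9,10,11,12,0,1,2 taken → place at 3.
Table: [844, 243, 652, 447, _, _, _, _, 376, 103, 766, 727, 980]

3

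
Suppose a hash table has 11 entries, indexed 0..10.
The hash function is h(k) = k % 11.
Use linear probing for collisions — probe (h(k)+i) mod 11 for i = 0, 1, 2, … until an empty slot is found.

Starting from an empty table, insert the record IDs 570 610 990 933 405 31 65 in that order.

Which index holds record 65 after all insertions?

570: h=9 -> slot 9
610: h=5 -> slot 5
990: h=0 -> slot 0
933: h=9, probe 9,10 -> slot 10
405: h=9, probe 9,10,0,1 -> slot 1
31: h=9, probe 9,10,0,1,2 -> slot 2
65: h=10, probe 10,0,1,2,3 -> slot 3
Table: [990, 405, 31, 65, ., 610, ., ., ., 570, 933]

3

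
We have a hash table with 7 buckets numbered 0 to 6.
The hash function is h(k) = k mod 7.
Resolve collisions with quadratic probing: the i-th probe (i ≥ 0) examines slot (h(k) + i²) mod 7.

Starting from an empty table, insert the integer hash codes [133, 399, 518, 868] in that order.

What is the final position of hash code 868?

2

133: h=0 => slot 0
399: h=0, probe 0,1 => slot 1
518: h=0, probe 0,1,4 => slot 4
868: h=0, probe 0,1,4,2 => slot 2
Table: [133, 399, 868, —, 518, —, —]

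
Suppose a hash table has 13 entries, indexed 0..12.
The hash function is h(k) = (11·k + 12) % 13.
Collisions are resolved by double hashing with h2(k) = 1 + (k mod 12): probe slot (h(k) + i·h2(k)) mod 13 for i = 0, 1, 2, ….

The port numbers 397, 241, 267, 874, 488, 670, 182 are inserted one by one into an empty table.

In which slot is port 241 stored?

0

397 hashes to 11; slot 11 is free => place at 11.
241 hashes to 11, h2=2; 11 taken => place at 0.
267 hashes to 11, h2=4; 11 taken => place at 2.
874 hashes to 6; slot 6 is free => place at 6.
488 hashes to 11, h2=9; 11 taken => place at 7.
670 hashes to 11, h2=11; 11 taken => place at 9.
182 hashes to 12; slot 12 is free => place at 12.
Table: [241, ∅, 267, ∅, ∅, ∅, 874, 488, ∅, 670, ∅, 397, 182]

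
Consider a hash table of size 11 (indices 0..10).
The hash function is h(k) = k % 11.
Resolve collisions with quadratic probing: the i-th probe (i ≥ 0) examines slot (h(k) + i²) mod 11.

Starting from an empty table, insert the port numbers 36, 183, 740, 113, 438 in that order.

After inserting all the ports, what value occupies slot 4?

740

36: h=3 => slot 3
183: h=7 => slot 7
740: h=3, probe 3,4 => slot 4
113: h=3, probe 3,4,7,1 => slot 1
438: h=9 => slot 9
Table: [_, 113, _, 36, 740, _, _, 183, _, 438, _]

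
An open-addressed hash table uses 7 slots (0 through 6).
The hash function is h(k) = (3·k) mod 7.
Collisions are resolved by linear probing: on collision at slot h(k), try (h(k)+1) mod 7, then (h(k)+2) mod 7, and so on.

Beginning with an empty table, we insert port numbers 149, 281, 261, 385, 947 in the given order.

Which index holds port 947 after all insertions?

2

Insert 149: h=6, slot 6 empty -> index 6.
Insert 281: h=3, slot 3 empty -> index 3.
Insert 261: h=6, slot 6 occupied -> index 0.
Insert 385: h=0, slot 0 occupied -> index 1.
Insert 947: h=6, slots 6,0,1 occupied -> index 2.
Table: [261, 385, 947, 281, ., ., 149]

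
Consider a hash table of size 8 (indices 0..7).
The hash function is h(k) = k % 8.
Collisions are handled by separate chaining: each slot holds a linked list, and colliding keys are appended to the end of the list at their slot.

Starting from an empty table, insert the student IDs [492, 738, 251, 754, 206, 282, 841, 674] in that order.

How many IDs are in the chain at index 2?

Insert 492: h=4, bucket 4 empty → new chain.
Insert 738: h=2, bucket 2 empty → new chain.
Insert 251: h=3, bucket 3 empty → new chain.
Insert 754: h=2, bucket 2 nonempty → append to chain.
Insert 206: h=6, bucket 6 empty → new chain.
Insert 282: h=2, bucket 2 nonempty → append to chain.
Insert 841: h=1, bucket 1 empty → new chain.
Insert 674: h=2, bucket 2 nonempty → append to chain.
Final buckets:
0: _
1: 841
2: 738 -> 754 -> 282 -> 674
3: 251
4: 492
5: _
6: 206
7: _

4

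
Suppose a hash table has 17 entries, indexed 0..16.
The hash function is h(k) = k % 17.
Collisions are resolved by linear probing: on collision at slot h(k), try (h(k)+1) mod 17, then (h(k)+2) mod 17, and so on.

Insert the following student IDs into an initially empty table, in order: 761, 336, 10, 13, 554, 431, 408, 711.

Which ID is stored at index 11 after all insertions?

554

Insert 761: h=13, slot 13 empty → index 13.
Insert 336: h=13, slot 13 occupied → index 14.
Insert 10: h=10, slot 10 empty → index 10.
Insert 13: h=13, slots 13,14 occupied → index 15.
Insert 554: h=10, slot 10 occupied → index 11.
Insert 431: h=6, slot 6 empty → index 6.
Insert 408: h=0, slot 0 empty → index 0.
Insert 711: h=14, slots 14,15 occupied → index 16.
Table: [408, ∅, ∅, ∅, ∅, ∅, 431, ∅, ∅, ∅, 10, 554, ∅, 761, 336, 13, 711]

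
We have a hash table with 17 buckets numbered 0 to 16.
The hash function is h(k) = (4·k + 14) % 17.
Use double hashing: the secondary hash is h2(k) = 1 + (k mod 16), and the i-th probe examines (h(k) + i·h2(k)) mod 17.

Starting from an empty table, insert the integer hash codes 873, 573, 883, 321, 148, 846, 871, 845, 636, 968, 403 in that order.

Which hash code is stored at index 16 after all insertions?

Insert 873: h=4, slot 4 empty -> index 4.
Insert 573: h=11, slot 11 empty -> index 11.
Insert 883: h=10, slot 10 empty -> index 10.
Insert 321: h=6, slot 6 empty -> index 6.
Insert 148: h=11, h2=5, slot 11 occupied -> index 16.
Insert 846: h=15, slot 15 empty -> index 15.
Insert 871: h=13, slot 13 empty -> index 13.
Insert 845: h=11, h2=14, slot 11 occupied -> index 8.
Insert 636: h=8, h2=13, slots 8,4 occupied -> index 0.
Insert 968: h=10, h2=9, slot 10 occupied -> index 2.
Insert 403: h=11, h2=4, slots 11,15,2,6,10 occupied -> index 14.
Table: [636, -, 968, -, 873, -, 321, -, 845, -, 883, 573, -, 871, 403, 846, 148]

148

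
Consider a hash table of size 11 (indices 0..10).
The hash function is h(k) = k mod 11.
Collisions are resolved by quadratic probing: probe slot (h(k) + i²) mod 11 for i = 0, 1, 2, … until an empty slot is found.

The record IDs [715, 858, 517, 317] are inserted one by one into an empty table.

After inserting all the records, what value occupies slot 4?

715: h=0 → slot 0
858: h=0, probe 0,1 → slot 1
517: h=0, probe 0,1,4 → slot 4
317: h=9 → slot 9
Table: [715, 858, _, _, 517, _, _, _, _, 317, _]

517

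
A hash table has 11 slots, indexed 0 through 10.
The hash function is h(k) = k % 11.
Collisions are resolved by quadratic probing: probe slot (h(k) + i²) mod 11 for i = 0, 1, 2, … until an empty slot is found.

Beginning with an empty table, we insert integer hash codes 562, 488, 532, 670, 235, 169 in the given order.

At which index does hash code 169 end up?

562 hashes to 1; slot 1 is free -> place at 1.
488 hashes to 4; slot 4 is free -> place at 4.
532 hashes to 4; 4 taken -> place at 5.
670 hashes to 10; slot 10 is free -> place at 10.
235 hashes to 4; 4,5 taken -> place at 8.
169 hashes to 4; 4,5,8 taken -> place at 2.
Table: [., 562, 169, ., 488, 532, ., ., 235, ., 670]

2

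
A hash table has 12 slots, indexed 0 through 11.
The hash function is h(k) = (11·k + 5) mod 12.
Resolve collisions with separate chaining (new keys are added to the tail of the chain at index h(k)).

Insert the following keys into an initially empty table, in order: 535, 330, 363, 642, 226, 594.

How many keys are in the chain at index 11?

535 -> bucket 10
330 -> bucket 11
363 -> bucket 2
642 -> bucket 11 (collision)
226 -> bucket 7
594 -> bucket 11 (collision)
Final buckets:
0: —
1: —
2: 363
3: —
4: —
5: —
6: —
7: 226
8: —
9: —
10: 535
11: 330 -> 642 -> 594

3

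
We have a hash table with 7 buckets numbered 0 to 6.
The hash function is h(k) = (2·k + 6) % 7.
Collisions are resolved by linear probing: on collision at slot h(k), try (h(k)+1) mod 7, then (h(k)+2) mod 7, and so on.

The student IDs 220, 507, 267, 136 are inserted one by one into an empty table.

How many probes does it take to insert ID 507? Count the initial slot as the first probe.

2

220 hashes to 5; slot 5 is free -> place at 5.
507 hashes to 5; 5 taken -> place at 6.
267 hashes to 1; slot 1 is free -> place at 1.
136 hashes to 5; 5,6 taken -> place at 0.
Table: [136, 267, -, -, -, 220, 507]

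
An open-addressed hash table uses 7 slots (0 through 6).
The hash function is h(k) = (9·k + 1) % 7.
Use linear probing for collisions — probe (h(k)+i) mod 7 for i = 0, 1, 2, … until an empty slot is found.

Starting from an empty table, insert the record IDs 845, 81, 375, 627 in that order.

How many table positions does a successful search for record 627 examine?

845 hashes to 4; slot 4 is free → place at 4.
81 hashes to 2; slot 2 is free → place at 2.
375 hashes to 2; 2 taken → place at 3.
627 hashes to 2; 2,3,4 taken → place at 5.
Table: [., ., 81, 375, 845, 627, .]
Lookup 627: h=2, probe 2,3,4,5 → found at 5.

4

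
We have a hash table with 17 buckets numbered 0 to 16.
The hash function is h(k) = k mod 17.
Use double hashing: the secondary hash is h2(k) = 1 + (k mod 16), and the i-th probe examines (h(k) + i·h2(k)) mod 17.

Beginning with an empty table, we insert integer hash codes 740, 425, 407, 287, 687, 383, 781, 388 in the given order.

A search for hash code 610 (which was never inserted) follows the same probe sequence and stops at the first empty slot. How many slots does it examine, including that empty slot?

740 hashes to 9; slot 9 is free → place at 9.
425 hashes to 0; slot 0 is free → place at 0.
407 hashes to 16; slot 16 is free → place at 16.
287 hashes to 15; slot 15 is free → place at 15.
687 hashes to 7; slot 7 is free → place at 7.
383 hashes to 9, h2=16; 9 taken → place at 8.
781 hashes to 16, h2=14; 16 taken → place at 13.
388 hashes to 14; slot 14 is free → place at 14.
Table: [425, _, _, _, _, _, _, 687, 383, 740, _, _, _, 781, 388, 287, 407]
Lookup 610: h=15, h2=3, probe 15,1 → slot 1 empty, not found.

2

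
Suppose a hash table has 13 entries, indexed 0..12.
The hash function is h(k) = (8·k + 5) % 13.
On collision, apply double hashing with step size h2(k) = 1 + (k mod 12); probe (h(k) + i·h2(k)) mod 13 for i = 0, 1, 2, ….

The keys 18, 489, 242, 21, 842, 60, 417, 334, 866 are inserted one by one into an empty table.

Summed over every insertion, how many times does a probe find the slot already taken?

Insert 18: h=6, slot 6 empty -> index 6.
Insert 489: h=4, slot 4 empty -> index 4.
Insert 242: h=4, h2=3, slot 4 occupied -> index 7.
Insert 21: h=4, h2=10, slot 4 occupied -> index 1.
Insert 842: h=7, h2=3, slot 7 occupied -> index 10.
Insert 60: h=4, h2=1, slot 4 occupied -> index 5.
Insert 417: h=0, slot 0 empty -> index 0.
Insert 334: h=12, slot 12 empty -> index 12.
Insert 866: h=4, h2=3, slots 4,7,10,0 occupied -> index 3.
Table: [417, 21, —, 866, 489, 60, 18, 242, —, —, 842, —, 334]

8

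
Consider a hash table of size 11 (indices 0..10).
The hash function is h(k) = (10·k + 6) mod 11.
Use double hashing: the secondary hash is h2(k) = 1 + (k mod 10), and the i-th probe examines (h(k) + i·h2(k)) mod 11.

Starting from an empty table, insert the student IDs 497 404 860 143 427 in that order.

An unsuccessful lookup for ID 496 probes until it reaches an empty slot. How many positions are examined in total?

2

497: h=4 -> slot 4
404: h=9 -> slot 9
860: h=4, h2=1, probe 4,5 -> slot 5
143: h=6 -> slot 6
427: h=8 -> slot 8
Table: [—, —, —, —, 497, 860, 143, —, 427, 404, —]
Lookup 496: h=5, h2=7, probe 5,1 → slot 1 empty, not found.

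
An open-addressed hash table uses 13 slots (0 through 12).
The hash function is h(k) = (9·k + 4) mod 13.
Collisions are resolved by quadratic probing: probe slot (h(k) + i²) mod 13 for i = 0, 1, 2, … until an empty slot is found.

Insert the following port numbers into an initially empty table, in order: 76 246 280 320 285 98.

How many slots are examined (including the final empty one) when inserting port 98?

76: h=12 => slot 12
246: h=8 => slot 8
280: h=2 => slot 2
320: h=11 => slot 11
285: h=8, probe 8,9 => slot 9
98: h=2, probe 2,3 => slot 3
Table: [., ., 280, 98, ., ., ., ., 246, 285, ., 320, 76]

2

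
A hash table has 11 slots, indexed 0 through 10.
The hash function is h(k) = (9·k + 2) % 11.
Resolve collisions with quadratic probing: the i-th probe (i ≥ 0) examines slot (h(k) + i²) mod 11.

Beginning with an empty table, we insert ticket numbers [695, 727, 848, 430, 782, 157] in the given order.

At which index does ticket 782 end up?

5

695 hashes to 9; slot 9 is free => place at 9.
727 hashes to 0; slot 0 is free => place at 0.
848 hashes to 0; 0 taken => place at 1.
430 hashes to 0; 0,1 taken => place at 4.
782 hashes to 0; 0,1,4,9 taken => place at 5.
157 hashes to 7; slot 7 is free => place at 7.
Table: [727, 848, —, —, 430, 782, —, 157, —, 695, —]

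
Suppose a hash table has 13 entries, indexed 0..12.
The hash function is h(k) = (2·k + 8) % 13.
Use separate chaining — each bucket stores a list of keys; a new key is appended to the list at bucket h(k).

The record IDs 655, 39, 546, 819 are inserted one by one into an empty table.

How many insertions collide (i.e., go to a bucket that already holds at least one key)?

Insert 655: h=5, bucket 5 empty → new chain.
Insert 39: h=8, bucket 8 empty → new chain.
Insert 546: h=8, bucket 8 nonempty → append to chain.
Insert 819: h=8, bucket 8 nonempty → append to chain.
Final buckets:
0: .
1: .
2: .
3: .
4: .
5: 655
6: .
7: .
8: 39 -> 546 -> 819
9: .
10: .
11: .
12: .

2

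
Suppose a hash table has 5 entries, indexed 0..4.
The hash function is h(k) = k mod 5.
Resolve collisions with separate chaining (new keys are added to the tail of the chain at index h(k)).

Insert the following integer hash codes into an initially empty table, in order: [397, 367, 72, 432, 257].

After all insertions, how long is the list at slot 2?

5

397 → bucket 2
367 → bucket 2 (collision)
72 → bucket 2 (collision)
432 → bucket 2 (collision)
257 → bucket 2 (collision)
Final buckets:
0: ∅
1: ∅
2: 397 -> 367 -> 72 -> 432 -> 257
3: ∅
4: ∅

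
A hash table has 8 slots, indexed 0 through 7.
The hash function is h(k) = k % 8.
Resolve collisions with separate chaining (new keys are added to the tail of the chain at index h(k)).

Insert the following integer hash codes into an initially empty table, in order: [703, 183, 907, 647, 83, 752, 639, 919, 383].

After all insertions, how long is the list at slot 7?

Insert 703: h=7, bucket 7 empty → new chain.
Insert 183: h=7, bucket 7 nonempty → append to chain.
Insert 907: h=3, bucket 3 empty → new chain.
Insert 647: h=7, bucket 7 nonempty → append to chain.
Insert 83: h=3, bucket 3 nonempty → append to chain.
Insert 752: h=0, bucket 0 empty → new chain.
Insert 639: h=7, bucket 7 nonempty → append to chain.
Insert 919: h=7, bucket 7 nonempty → append to chain.
Insert 383: h=7, bucket 7 nonempty → append to chain.
Final buckets:
0: 752
1: _
2: _
3: 907 -> 83
4: _
5: _
6: _
7: 703 -> 183 -> 647 -> 639 -> 919 -> 383

6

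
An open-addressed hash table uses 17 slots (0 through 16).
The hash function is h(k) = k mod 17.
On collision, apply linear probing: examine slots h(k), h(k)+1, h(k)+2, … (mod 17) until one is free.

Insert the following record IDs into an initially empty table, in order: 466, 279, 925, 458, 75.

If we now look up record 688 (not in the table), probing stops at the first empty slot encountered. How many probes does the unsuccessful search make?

Insert 466: h=7, slot 7 empty -> index 7.
Insert 279: h=7, slot 7 occupied -> index 8.
Insert 925: h=7, slots 7,8 occupied -> index 9.
Insert 458: h=16, slot 16 empty -> index 16.
Insert 75: h=7, slots 7,8,9 occupied -> index 10.
Table: [∅, ∅, ∅, ∅, ∅, ∅, ∅, 466, 279, 925, 75, ∅, ∅, ∅, ∅, ∅, 458]
Lookup 688: h=8, probe 8,9,10,11 → slot 11 empty, not found.

4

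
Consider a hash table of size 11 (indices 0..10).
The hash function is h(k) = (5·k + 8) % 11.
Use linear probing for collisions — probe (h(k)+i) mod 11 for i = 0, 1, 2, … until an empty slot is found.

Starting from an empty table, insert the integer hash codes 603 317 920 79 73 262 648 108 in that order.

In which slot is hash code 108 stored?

4

Insert 603: h=9, slot 9 empty -> index 9.
Insert 317: h=9, slot 9 occupied -> index 10.
Insert 920: h=10, slot 10 occupied -> index 0.
Insert 79: h=7, slot 7 empty -> index 7.
Insert 73: h=10, slots 10,0 occupied -> index 1.
Insert 262: h=9, slots 9,10,0,1 occupied -> index 2.
Insert 648: h=3, slot 3 empty -> index 3.
Insert 108: h=9, slots 9,10,0,1,2,3 occupied -> index 4.
Table: [920, 73, 262, 648, 108, _, _, 79, _, 603, 317]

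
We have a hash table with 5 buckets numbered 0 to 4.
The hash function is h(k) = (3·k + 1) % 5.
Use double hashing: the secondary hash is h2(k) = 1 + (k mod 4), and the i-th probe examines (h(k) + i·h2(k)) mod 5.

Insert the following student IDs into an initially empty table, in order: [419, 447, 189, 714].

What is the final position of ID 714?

Insert 419: h=3, slot 3 empty → index 3.
Insert 447: h=2, slot 2 empty → index 2.
Insert 189: h=3, h2=2, slot 3 occupied → index 0.
Insert 714: h=3, h2=3, slot 3 occupied → index 1.
Table: [189, 714, 447, 419, -]

1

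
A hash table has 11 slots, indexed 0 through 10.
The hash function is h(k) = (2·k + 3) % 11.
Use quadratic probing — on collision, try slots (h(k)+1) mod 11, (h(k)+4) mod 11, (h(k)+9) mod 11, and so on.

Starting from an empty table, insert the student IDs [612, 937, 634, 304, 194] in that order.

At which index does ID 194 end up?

0

612 hashes to 6; slot 6 is free -> place at 6.
937 hashes to 7; slot 7 is free -> place at 7.
634 hashes to 6; 6,7 taken -> place at 10.
304 hashes to 6; 6,7,10 taken -> place at 4.
194 hashes to 6; 6,7,10,4 taken -> place at 0.
Table: [194, ., ., ., 304, ., 612, 937, ., ., 634]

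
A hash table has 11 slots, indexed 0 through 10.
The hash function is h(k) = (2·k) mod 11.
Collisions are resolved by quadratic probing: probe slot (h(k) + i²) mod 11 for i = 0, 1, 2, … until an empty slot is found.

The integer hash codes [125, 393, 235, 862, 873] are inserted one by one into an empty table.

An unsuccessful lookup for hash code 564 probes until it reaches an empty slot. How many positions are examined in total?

Insert 125: h=8, slot 8 empty → index 8.
Insert 393: h=5, slot 5 empty → index 5.
Insert 235: h=8, slot 8 occupied → index 9.
Insert 862: h=8, slots 8,9 occupied → index 1.
Insert 873: h=8, slots 8,9,1 occupied → index 6.
Table: [—, 862, —, —, —, 393, 873, —, 125, 235, —]
Lookup 564: h=6, probe 6,7 → slot 7 empty, not found.

2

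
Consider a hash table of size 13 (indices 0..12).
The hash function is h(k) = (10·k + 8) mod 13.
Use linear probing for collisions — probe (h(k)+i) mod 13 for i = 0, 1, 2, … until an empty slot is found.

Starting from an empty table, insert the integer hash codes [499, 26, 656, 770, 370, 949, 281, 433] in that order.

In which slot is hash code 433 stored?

11

499 hashes to 6; slot 6 is free → place at 6.
26 hashes to 8; slot 8 is free → place at 8.
656 hashes to 3; slot 3 is free → place at 3.
770 hashes to 12; slot 12 is free → place at 12.
370 hashes to 3; 3 taken → place at 4.
949 hashes to 8; 8 taken → place at 9.
281 hashes to 10; slot 10 is free → place at 10.
433 hashes to 9; 9,10 taken → place at 11.
Table: [_, _, _, 656, 370, _, 499, _, 26, 949, 281, 433, 770]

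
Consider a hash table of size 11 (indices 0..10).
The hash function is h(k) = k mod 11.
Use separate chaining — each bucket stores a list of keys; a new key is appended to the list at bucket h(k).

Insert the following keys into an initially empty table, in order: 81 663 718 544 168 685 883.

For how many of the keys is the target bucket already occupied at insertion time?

4

81 → bucket 4
663 → bucket 3
718 → bucket 3 (collision)
544 → bucket 5
168 → bucket 3 (collision)
685 → bucket 3 (collision)
883 → bucket 3 (collision)
Final buckets:
0: —
1: —
2: —
3: 663 -> 718 -> 168 -> 685 -> 883
4: 81
5: 544
6: —
7: —
8: —
9: —
10: —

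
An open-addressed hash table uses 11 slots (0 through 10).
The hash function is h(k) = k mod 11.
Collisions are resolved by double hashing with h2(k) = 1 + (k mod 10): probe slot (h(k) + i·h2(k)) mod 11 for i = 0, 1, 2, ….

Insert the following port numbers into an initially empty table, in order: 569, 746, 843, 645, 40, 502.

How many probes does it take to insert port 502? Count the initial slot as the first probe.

4

569 hashes to 8; slot 8 is free => place at 8.
746 hashes to 9; slot 9 is free => place at 9.
843 hashes to 7; slot 7 is free => place at 7.
645 hashes to 7, h2=6; 7 taken => place at 2.
40 hashes to 7, h2=1; 7,8,9 taken => place at 10.
502 hashes to 7, h2=3; 7,10,2 taken => place at 5.
Table: [—, —, 645, —, —, 502, —, 843, 569, 746, 40]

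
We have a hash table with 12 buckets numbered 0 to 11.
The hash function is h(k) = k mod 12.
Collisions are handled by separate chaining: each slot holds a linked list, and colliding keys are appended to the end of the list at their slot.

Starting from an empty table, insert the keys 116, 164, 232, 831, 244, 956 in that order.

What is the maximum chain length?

Insert 116: h=8, bucket 8 empty -> new chain.
Insert 164: h=8, bucket 8 nonempty -> append to chain.
Insert 232: h=4, bucket 4 empty -> new chain.
Insert 831: h=3, bucket 3 empty -> new chain.
Insert 244: h=4, bucket 4 nonempty -> append to chain.
Insert 956: h=8, bucket 8 nonempty -> append to chain.
Final buckets:
0: .
1: .
2: .
3: 831
4: 232 -> 244
5: .
6: .
7: .
8: 116 -> 164 -> 956
9: .
10: .
11: .

3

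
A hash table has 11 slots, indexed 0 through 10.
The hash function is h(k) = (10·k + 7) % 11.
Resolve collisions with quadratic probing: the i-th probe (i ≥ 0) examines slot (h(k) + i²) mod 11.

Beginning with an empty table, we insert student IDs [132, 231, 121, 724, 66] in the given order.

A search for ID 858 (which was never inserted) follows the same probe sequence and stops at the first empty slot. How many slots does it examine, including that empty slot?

5

132: h=7 => slot 7
231: h=7, probe 7,8 => slot 8
121: h=7, probe 7,8,0 => slot 0
724: h=9 => slot 9
66: h=7, probe 7,8,0,5 => slot 5
Table: [121, ∅, ∅, ∅, ∅, 66, ∅, 132, 231, 724, ∅]
Lookup 858: h=7, probe 7,8,0,5,1 → slot 1 empty, not found.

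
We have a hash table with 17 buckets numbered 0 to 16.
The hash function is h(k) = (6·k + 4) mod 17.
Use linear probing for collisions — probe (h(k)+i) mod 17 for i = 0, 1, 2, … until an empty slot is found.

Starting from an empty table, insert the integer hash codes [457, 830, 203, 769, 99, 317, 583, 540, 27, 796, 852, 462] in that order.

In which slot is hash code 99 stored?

4

Insert 457: h=9, slot 9 empty -> index 9.
Insert 830: h=3, slot 3 empty -> index 3.
Insert 203: h=15, slot 15 empty -> index 15.
Insert 769: h=11, slot 11 empty -> index 11.
Insert 99: h=3, slot 3 occupied -> index 4.
Insert 317: h=2, slot 2 empty -> index 2.
Insert 583: h=0, slot 0 empty -> index 0.
Insert 540: h=14, slot 14 empty -> index 14.
Insert 27: h=13, slot 13 empty -> index 13.
Insert 796: h=3, slots 3,4 occupied -> index 5.
Insert 852: h=16, slot 16 empty -> index 16.
Insert 462: h=5, slot 5 occupied -> index 6.
Table: [583, _, 317, 830, 99, 796, 462, _, _, 457, _, 769, _, 27, 540, 203, 852]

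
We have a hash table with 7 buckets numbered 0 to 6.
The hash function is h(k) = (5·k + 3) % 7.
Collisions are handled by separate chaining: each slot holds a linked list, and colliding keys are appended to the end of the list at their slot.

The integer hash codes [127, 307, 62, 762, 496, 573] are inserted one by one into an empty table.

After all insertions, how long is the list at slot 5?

5

127 → bucket 1
307 → bucket 5
62 → bucket 5 (collision)
762 → bucket 5 (collision)
496 → bucket 5 (collision)
573 → bucket 5 (collision)
Final buckets:
0: -
1: 127
2: -
3: -
4: -
5: 307 -> 62 -> 762 -> 496 -> 573
6: -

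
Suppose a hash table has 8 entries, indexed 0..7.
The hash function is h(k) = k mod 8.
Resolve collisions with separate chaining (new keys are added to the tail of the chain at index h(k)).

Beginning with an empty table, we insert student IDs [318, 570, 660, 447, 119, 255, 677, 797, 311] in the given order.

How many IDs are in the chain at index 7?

Insert 318: h=6, bucket 6 empty → new chain.
Insert 570: h=2, bucket 2 empty → new chain.
Insert 660: h=4, bucket 4 empty → new chain.
Insert 447: h=7, bucket 7 empty → new chain.
Insert 119: h=7, bucket 7 nonempty → append to chain.
Insert 255: h=7, bucket 7 nonempty → append to chain.
Insert 677: h=5, bucket 5 empty → new chain.
Insert 797: h=5, bucket 5 nonempty → append to chain.
Insert 311: h=7, bucket 7 nonempty → append to chain.
Final buckets:
0: _
1: _
2: 570
3: _
4: 660
5: 677 -> 797
6: 318
7: 447 -> 119 -> 255 -> 311

4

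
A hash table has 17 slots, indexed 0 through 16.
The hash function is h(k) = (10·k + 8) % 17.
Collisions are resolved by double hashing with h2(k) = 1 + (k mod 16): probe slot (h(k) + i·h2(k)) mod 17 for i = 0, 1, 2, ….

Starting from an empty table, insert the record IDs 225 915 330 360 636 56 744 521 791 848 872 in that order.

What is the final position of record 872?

8

225 hashes to 14; slot 14 is free => place at 14.
915 hashes to 12; slot 12 is free => place at 12.
330 hashes to 10; slot 10 is free => place at 10.
360 hashes to 4; slot 4 is free => place at 4.
636 hashes to 10, h2=13; 10 taken => place at 6.
56 hashes to 7; slot 7 is free => place at 7.
744 hashes to 2; slot 2 is free => place at 2.
521 hashes to 16; slot 16 is free => place at 16.
791 hashes to 13; slot 13 is free => place at 13.
848 hashes to 5; slot 5 is free => place at 5.
872 hashes to 7, h2=9; 7,16 taken => place at 8.
Table: [-, -, 744, -, 360, 848, 636, 56, 872, -, 330, -, 915, 791, 225, -, 521]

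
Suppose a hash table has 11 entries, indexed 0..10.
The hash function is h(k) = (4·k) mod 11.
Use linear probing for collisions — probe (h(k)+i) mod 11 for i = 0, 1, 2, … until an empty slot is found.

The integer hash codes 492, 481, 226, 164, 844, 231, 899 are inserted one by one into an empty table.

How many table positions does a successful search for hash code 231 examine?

492: h=10 → slot 10
481: h=10, probe 10,0 → slot 0
226: h=2 → slot 2
164: h=7 → slot 7
844: h=10, probe 10,0,1 → slot 1
231: h=0, probe 0,1,2,3 → slot 3
899: h=10, probe 10,0,1,2,3,4 → slot 4
Table: [481, 844, 226, 231, 899, ∅, ∅, 164, ∅, ∅, 492]
Lookup 231: h=0, probe 0,1,2,3 → found at 3.

4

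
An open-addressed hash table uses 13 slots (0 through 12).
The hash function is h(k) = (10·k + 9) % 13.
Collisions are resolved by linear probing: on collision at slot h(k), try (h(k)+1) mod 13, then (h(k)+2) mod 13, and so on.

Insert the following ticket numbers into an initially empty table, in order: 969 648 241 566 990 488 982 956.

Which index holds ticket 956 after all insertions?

969 hashes to 1; slot 1 is free → place at 1.
648 hashes to 2; slot 2 is free → place at 2.
241 hashes to 1; 1,2 taken → place at 3.
566 hashes to 1; 1,2,3 taken → place at 4.
990 hashes to 3; 3,4 taken → place at 5.
488 hashes to 1; 1,2,3,4,5 taken → place at 6.
982 hashes to 1; 1,2,3,4,5,6 taken → place at 7.
956 hashes to 1; 1,2,3,4,5,6,7 taken → place at 8.
Table: [∅, 969, 648, 241, 566, 990, 488, 982, 956, ∅, ∅, ∅, ∅]

8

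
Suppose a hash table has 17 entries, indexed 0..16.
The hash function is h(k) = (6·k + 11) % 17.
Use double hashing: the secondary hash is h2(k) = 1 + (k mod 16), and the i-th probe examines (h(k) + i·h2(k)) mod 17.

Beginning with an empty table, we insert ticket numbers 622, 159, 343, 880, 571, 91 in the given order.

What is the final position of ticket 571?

15

622: h=3 => slot 3
159: h=13 => slot 13
343: h=12 => slot 12
880: h=4 => slot 4
571: h=3, h2=12, probe 3,15 => slot 15
91: h=13, h2=12, probe 13,8 => slot 8
Table: [_, _, _, 622, 880, _, _, _, 91, _, _, _, 343, 159, _, 571, _]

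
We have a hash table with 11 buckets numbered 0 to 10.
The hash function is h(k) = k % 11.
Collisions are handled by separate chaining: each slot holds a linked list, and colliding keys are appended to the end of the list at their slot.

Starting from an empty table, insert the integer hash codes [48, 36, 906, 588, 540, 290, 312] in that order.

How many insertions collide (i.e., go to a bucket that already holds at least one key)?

3

48 -> bucket 4
36 -> bucket 3
906 -> bucket 4 (collision)
588 -> bucket 5
540 -> bucket 1
290 -> bucket 4 (collision)
312 -> bucket 4 (collision)
Final buckets:
0: ∅
1: 540
2: ∅
3: 36
4: 48 -> 906 -> 290 -> 312
5: 588
6: ∅
7: ∅
8: ∅
9: ∅
10: ∅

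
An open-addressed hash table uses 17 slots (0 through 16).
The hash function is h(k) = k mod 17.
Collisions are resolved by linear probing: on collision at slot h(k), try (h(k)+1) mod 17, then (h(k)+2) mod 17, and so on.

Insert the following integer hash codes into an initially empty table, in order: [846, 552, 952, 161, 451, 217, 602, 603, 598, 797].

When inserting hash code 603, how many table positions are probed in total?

4

846: h=13 → slot 13
552: h=8 → slot 8
952: h=0 → slot 0
161: h=8, probe 8,9 → slot 9
451: h=9, probe 9,10 → slot 10
217: h=13, probe 13,14 → slot 14
602: h=7 → slot 7
603: h=8, probe 8,9,10,11 → slot 11
598: h=3 → slot 3
797: h=15 → slot 15
Table: [952, _, _, 598, _, _, _, 602, 552, 161, 451, 603, _, 846, 217, 797, _]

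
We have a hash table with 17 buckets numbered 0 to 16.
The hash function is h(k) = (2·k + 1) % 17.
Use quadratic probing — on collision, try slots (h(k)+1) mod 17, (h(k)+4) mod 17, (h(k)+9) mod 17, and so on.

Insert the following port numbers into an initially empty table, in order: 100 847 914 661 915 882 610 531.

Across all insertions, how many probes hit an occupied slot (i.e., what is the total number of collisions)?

7

100 hashes to 14; slot 14 is free -> place at 14.
847 hashes to 12; slot 12 is free -> place at 12.
914 hashes to 10; slot 10 is free -> place at 10.
661 hashes to 14; 14 taken -> place at 15.
915 hashes to 12; 12 taken -> place at 13.
882 hashes to 14; 14,15 taken -> place at 1.
610 hashes to 14; 14,15,1 taken -> place at 6.
531 hashes to 9; slot 9 is free -> place at 9.
Table: [∅, 882, ∅, ∅, ∅, ∅, 610, ∅, ∅, 531, 914, ∅, 847, 915, 100, 661, ∅]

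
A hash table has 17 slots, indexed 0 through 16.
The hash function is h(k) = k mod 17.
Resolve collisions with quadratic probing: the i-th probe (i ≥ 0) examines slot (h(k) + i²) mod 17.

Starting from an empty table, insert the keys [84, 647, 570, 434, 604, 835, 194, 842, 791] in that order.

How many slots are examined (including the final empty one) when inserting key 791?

84: h=16 => slot 16
647: h=1 => slot 1
570: h=9 => slot 9
434: h=9, probe 9,10 => slot 10
604: h=9, probe 9,10,13 => slot 13
835: h=2 => slot 2
194: h=7 => slot 7
842: h=9, probe 9,10,13,1,8 => slot 8
791: h=9, probe 9,10,13,1,8,0 => slot 0
Table: [791, 647, 835, _, _, _, _, 194, 842, 570, 434, _, _, 604, _, _, 84]

6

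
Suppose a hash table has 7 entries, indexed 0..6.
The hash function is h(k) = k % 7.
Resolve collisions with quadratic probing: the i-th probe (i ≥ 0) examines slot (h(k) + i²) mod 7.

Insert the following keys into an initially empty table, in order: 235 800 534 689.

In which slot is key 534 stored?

Insert 235: h=4, slot 4 empty => index 4.
Insert 800: h=2, slot 2 empty => index 2.
Insert 534: h=2, slot 2 occupied => index 3.
Insert 689: h=3, slots 3,4 occupied => index 0.
Table: [689, _, 800, 534, 235, _, _]

3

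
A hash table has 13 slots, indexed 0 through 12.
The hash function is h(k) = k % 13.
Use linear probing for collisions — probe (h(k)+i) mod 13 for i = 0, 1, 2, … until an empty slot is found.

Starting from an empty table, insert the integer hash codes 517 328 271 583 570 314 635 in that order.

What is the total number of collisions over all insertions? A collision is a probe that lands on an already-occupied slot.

Insert 517: h=10, slot 10 empty → index 10.
Insert 328: h=3, slot 3 empty → index 3.
Insert 271: h=11, slot 11 empty → index 11.
Insert 583: h=11, slot 11 occupied → index 12.
Insert 570: h=11, slots 11,12 occupied → index 0.
Insert 314: h=2, slot 2 empty → index 2.
Insert 635: h=11, slots 11,12,0 occupied → index 1.
Table: [570, 635, 314, 328, ∅, ∅, ∅, ∅, ∅, ∅, 517, 271, 583]

6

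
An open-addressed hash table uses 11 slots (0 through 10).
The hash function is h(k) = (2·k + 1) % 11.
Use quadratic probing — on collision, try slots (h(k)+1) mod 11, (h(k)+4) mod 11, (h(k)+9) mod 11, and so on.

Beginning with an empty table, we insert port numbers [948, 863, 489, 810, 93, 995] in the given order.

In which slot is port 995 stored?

3

948: h=5 => slot 5
863: h=0 => slot 0
489: h=0, probe 0,1 => slot 1
810: h=4 => slot 4
93: h=0, probe 0,1,4,9 => slot 9
995: h=0, probe 0,1,4,9,5,3 => slot 3
Table: [863, 489, —, 995, 810, 948, —, —, —, 93, —]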